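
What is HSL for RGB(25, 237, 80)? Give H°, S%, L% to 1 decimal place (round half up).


Normalize: R'=25/255≈0.0980, G'=237/255≈0.9294, B'=80/255≈0.3137
Max=237/255, Min=25/255, Δ=Max-Min=212/255
L = (Max+Min)/2 = (237+25)/510 = 262/510 = 0.51372… → L = 51.4%
L > 0.5 → S = Δ/(2-Max-Min) = 212/(510-237-25) = 212/248 = 0.85483… → S = 85.5%
(the 1/255 factors cancel in S and H, so raw channel differences can be used)
Max is G' → H = 60 × ((B-R)/Δ + 2) = 60 × ((80-25)/212 + 2)
  55/212 + 2 = 0.2594… + 2 = 2.2594…
  H = 60 × 2.2594… = 135.566…° → H = 135.6°
= HSL(135.6°, 85.5%, 51.4%)


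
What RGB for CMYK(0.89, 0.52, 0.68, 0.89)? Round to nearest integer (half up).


R = 255 × (1-C) × (1-K) = 255 × 0.11 × 0.11 = 3.0855 → 3
G = 255 × (1-M) × (1-K) = 255 × 0.48 × 0.11 = 13.464 → 13
B = 255 × (1-Y) × (1-K) = 255 × 0.32 × 0.11 = 8.976 → 9
= RGB(3, 13, 9)


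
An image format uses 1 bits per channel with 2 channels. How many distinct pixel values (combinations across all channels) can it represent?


Total bits = 1 bits/channel × 2 channels = 2 bits
Distinct pixel values = 2^2
= 4 pixel values


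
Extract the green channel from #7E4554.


Color: #7E4554
R = 7E = 126
G = 45 = 69
B = 54 = 84
Green = 69


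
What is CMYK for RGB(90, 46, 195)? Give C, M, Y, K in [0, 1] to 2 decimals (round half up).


R'=90/255≈0.3529, G'=46/255≈0.1804, B'=195/255≈0.7647
K = 1 - max(R',G',B') = 1 - 195/255 = 60/255 = 0.23529… → 0.24
(1-R'-K)/(1-K) simplifies to (max-R)/max with max = 195:
C = (195-90)/195 = 105/195 = 0.53846… → 0.54
M = (195-46)/195 = 149/195 = 0.76410… → 0.76
Y = (195-195)/195 = 0/195 = 0 → 0.00
= CMYK(0.54, 0.76, 0.00, 0.24)


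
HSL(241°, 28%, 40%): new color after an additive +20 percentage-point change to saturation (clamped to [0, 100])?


Original S = 28%
Adjustment = +20 percentage points
New S = 28 + (20) = 48
Clamp to [0, 100] → 48
= HSL(241°, 48%, 40%)


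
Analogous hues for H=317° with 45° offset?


Base hue: 317°
Left analog: (317 - 45) mod 360 = 272°
Right analog: (317 + 45) mod 360 = 2°
Analogous hues = 272° and 2°


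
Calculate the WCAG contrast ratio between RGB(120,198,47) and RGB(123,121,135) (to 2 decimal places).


Linearize each sRGB channel c=v/255: c/12.92 if c ≤ 0.04045 else ((c+0.055)/1.055)^2.4
L = 0.2126×R_lin + 0.7152×G_lin + 0.0722×B_lin
Color 1 (120,198,47):
  R=120: 120/255≈0.4706 > 0.04045 → ((0.4706+0.055)/1.055)^2.4 ≈ 0.18782
  G=198: 198/255≈0.7765 > 0.04045 → ((0.7765+0.055)/1.055)^2.4 ≈ 0.56471
  B=47: 47/255≈0.1843 > 0.04045 → ((0.1843+0.055)/1.055)^2.4 ≈ 0.02843
  L1 = 0.2126×0.18782 + 0.7152×0.56471 + 0.0722×0.02843 ≈ 0.44586
Color 2 (123,121,135):
  R=123: 123/255≈0.4824 > 0.04045 → ((0.4824+0.055)/1.055)^2.4 ≈ 0.19807
  G=121: 121/255≈0.4745 > 0.04045 → ((0.4745+0.055)/1.055)^2.4 ≈ 0.19120
  B=135: 135/255≈0.5294 > 0.04045 → ((0.5294+0.055)/1.055)^2.4 ≈ 0.24228
  L2 = 0.2126×0.19807 + 0.7152×0.19120 + 0.0722×0.24228 ≈ 0.19635
Lighter = 0.44586, Darker = 0.19635
Ratio = (L_lighter + 0.05) / (L_darker + 0.05)
Ratio = (0.44586 + 0.05) / (0.19635 + 0.05) = 0.49586 / 0.24635 ≈ 2.0128
Ratio ≈ 2.01:1


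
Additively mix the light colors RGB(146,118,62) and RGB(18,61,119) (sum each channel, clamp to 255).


Additive: each channel = min(255, C₁+C₂)
R: 146+18 = 164 → 164
G: 118+61 = 179 → 179
B: 62+119 = 181 → 181
= RGB(164, 179, 181)


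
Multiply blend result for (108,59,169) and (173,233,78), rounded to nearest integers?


Multiply: C = A×B/255, rounded to nearest integer
R: 108×173/255 = 18684/255 ≈ 73.271 → 73
G: 59×233/255 = 13747/255 ≈ 53.910 → 54
B: 169×78/255 = 13182/255 ≈ 51.694 → 52
= RGB(73, 54, 52)


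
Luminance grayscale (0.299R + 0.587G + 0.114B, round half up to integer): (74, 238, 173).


Gray = 0.299×R + 0.587×G + 0.114×B
Gray = 0.299×74 + 0.587×238 + 0.114×173
Gray = 22.126 + 139.706 + 19.722
Gray = 181.554 → round half up → 182
Gray = 182


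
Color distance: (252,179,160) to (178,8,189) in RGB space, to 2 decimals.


d = √[(R₁-R₂)² + (G₁-G₂)² + (B₁-B₂)²]
d = √[(252-178)² + (179-8)² + (160-189)²]
d = √[5476 + 29241 + 841]
d = √35558
d ≈ 188.57


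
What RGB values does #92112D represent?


92 → 146 (R)
11 → 17 (G)
2D → 45 (B)
= RGB(146, 17, 45)


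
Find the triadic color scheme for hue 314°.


Triadic: equally spaced at 120° intervals
H1 = 314°
H2 = (314 + 120) mod 360 = 74°
H3 = (314 + 240) mod 360 = 194°
Triadic = 314°, 74°, 194°


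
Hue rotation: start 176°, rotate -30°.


New hue = (H + rotation) mod 360
New hue = (176 -30) mod 360
= 146 mod 360
= 146°


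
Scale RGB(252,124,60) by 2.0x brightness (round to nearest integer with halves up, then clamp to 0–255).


Multiply each channel by 2.0, round half up, clamp to [0, 255]
R: 252×2.0 = 504 → clamp → 255
G: 124×2.0 = 248
B: 60×2.0 = 120
= RGB(255, 248, 120)


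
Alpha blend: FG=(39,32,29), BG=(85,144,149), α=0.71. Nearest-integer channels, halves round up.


C = α×F + (1-α)×B, with 1-α = 0.29
R: 0.71×39 + 0.29×85 = 27.69 + 24.65 = 52.34 → 52
G: 0.71×32 + 0.29×144 = 22.72 + 41.76 = 64.48 → 64
B: 0.71×29 + 0.29×149 = 20.59 + 43.21 = 63.80 → 64
= RGB(52, 64, 64)


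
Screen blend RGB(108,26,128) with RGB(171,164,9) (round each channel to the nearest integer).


Screen: C = 255 - (255-A)×(255-B)/255, rounded to nearest integer
R: 255 - (255-108)×(255-171)/255 = 255 - 12348/255 ≈ 255 - 48.424 = 206.576 → 207
G: 255 - (255-26)×(255-164)/255 = 255 - 20839/255 ≈ 255 - 81.722 = 173.278 → 173
B: 255 - (255-128)×(255-9)/255 = 255 - 31242/255 ≈ 255 - 122.518 = 132.482 → 132
= RGB(207, 173, 132)


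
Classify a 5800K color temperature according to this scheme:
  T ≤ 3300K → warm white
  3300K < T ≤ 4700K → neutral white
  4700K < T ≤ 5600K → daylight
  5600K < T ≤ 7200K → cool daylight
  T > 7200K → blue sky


Temperature: 5800K
5600K < 5800K ≤ 7200K → cool daylight
Classification: cool daylight


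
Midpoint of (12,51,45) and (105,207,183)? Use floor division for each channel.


Midpoint: each channel = ⌊(C₁+C₂)/2⌋
R: ⌊(12+105)/2⌋ = 58
G: ⌊(51+207)/2⌋ = 129
B: ⌊(45+183)/2⌋ = 114
= RGB(58, 129, 114)


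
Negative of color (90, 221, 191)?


Invert: (255-R, 255-G, 255-B)
R: 255-90 = 165
G: 255-221 = 34
B: 255-191 = 64
= RGB(165, 34, 64)


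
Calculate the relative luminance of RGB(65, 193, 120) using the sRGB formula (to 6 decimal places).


Linearize each channel (sRGB transfer function): c = v/255; c_lin = c/12.92 if c ≤ 0.04045, else ((c+0.055)/1.055)^2.4
  R: 65/255 ≈ 0.254902 > 0.04045 → ((0.254902+0.055)/1.055)^2.4 ≈ 0.052861
  G: 193/255 ≈ 0.756863 > 0.04045 → ((0.756863+0.055)/1.055)^2.4 ≈ 0.533276
  B: 120/255 ≈ 0.470588 > 0.04045 → ((0.470588+0.055)/1.055)^2.4 ≈ 0.187821
R_lin = 0.052861, G_lin = 0.533276, B_lin = 0.187821
L = 0.2126×R + 0.7152×G + 0.0722×B
L = 0.2126×0.052861 + 0.7152×0.533276 + 0.0722×0.187821
L ≈ 0.406198


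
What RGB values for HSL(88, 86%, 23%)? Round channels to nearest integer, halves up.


H=88°, S=0.86, L=0.23
C = (1-|2L-1|)×S = (1-|-0.54|)×0.86 = 0.3956
H' = H/60 = 88/60 ≈ 1.4667; X = C×(1-|H' mod 2 - 1|) ≈ 0.2110
m = L - C/2 = 0.23 - 0.1978 = 0.0322
Sector ⌊H'⌋ = 1 → (R',G',B') = (≈0.2110, 0.3956, 0.0)
RGB = ((R'+m)×255, (G'+m)×255, (B'+m)×255) = (62.0126, 109.089, 8.211)
Round half up → RGB(62, 109, 8)


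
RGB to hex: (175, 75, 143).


R = 175 → AF (hex)
G = 75 → 4B (hex)
B = 143 → 8F (hex)
Hex = #AF4B8F


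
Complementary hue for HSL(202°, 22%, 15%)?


Complement = opposite side of color wheel = hue + 180°
H' = (202 + 180) mod 360 = 22°
S and L unchanged.
= HSL(22°, 22%, 15%)


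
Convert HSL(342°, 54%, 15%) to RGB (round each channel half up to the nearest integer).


H=342°, S=0.54, L=0.15
C = (1-|2L-1|)×S = (1-|-0.70|)×0.54 = 0.162
H' = H/60 = 342/60 ≈ 5.7000; X = C×(1-|H' mod 2 - 1|) = 0.0486
m = L - C/2 = 0.15 - 0.081 = 0.069
Sector ⌊H'⌋ = 5 → (R',G',B') = (0.162, 0.0, 0.0486)
RGB = ((R'+m)×255, (G'+m)×255, (B'+m)×255) = (58.905, 17.595, 29.988)
Round half up → RGB(59, 18, 30)


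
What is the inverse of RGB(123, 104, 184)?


Invert: (255-R, 255-G, 255-B)
R: 255-123 = 132
G: 255-104 = 151
B: 255-184 = 71
= RGB(132, 151, 71)


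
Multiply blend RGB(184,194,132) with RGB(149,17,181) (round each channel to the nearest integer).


Multiply: C = A×B/255, rounded to nearest integer
R: 184×149/255 = 27416/255 ≈ 107.514 → 108
G: 194×17/255 = 3298/255 ≈ 12.933 → 13
B: 132×181/255 = 23892/255 ≈ 93.694 → 94
= RGB(108, 13, 94)


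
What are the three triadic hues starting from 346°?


Triadic: equally spaced at 120° intervals
H1 = 346°
H2 = (346 + 120) mod 360 = 106°
H3 = (346 + 240) mod 360 = 226°
Triadic = 346°, 106°, 226°


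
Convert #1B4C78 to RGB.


1B → 27 (R)
4C → 76 (G)
78 → 120 (B)
= RGB(27, 76, 120)


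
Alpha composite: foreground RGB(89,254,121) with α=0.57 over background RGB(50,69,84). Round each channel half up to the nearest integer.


C = α×F + (1-α)×B, with 1-α = 0.43
R: 0.57×89 + 0.43×50 = 50.73 + 21.50 = 72.23 → 72
G: 0.57×254 + 0.43×69 = 144.78 + 29.67 = 174.45 → 174
B: 0.57×121 + 0.43×84 = 68.97 + 36.12 = 105.09 → 105
= RGB(72, 174, 105)


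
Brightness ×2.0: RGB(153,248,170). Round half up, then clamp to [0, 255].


Multiply each channel by 2.0, round half up, clamp to [0, 255]
R: 153×2.0 = 306 → clamp → 255
G: 248×2.0 = 496 → clamp → 255
B: 170×2.0 = 340 → clamp → 255
= RGB(255, 255, 255)


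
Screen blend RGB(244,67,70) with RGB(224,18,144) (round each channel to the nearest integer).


Screen: C = 255 - (255-A)×(255-B)/255, rounded to nearest integer
R: 255 - (255-244)×(255-224)/255 = 255 - 341/255 ≈ 255 - 1.337 = 253.663 → 254
G: 255 - (255-67)×(255-18)/255 = 255 - 44556/255 ≈ 255 - 174.729 = 80.271 → 80
B: 255 - (255-70)×(255-144)/255 = 255 - 20535/255 ≈ 255 - 80.529 = 174.471 → 174
= RGB(254, 80, 174)


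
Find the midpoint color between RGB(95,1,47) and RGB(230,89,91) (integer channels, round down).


Midpoint: each channel = ⌊(C₁+C₂)/2⌋
R: ⌊(95+230)/2⌋ = 162
G: ⌊(1+89)/2⌋ = 45
B: ⌊(47+91)/2⌋ = 69
= RGB(162, 45, 69)


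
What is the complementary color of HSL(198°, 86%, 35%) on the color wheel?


Complement = opposite side of color wheel = hue + 180°
H' = (198 + 180) mod 360 = 18°
S and L unchanged.
= HSL(18°, 86%, 35%)


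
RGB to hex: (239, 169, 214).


R = 239 → EF (hex)
G = 169 → A9 (hex)
B = 214 → D6 (hex)
Hex = #EFA9D6


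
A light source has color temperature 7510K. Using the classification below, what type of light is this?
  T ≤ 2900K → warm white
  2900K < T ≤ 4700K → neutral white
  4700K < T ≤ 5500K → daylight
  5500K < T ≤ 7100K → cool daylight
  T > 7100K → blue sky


Temperature: 7510K
7510K > 7100K → blue sky
Classification: blue sky


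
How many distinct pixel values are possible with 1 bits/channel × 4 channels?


Total bits = 1 bits/channel × 4 channels = 4 bits
Distinct pixel values = 2^4
= 16 pixel values


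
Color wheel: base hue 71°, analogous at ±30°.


Base hue: 71°
Left analog: (71 - 30) mod 360 = 41°
Right analog: (71 + 30) mod 360 = 101°
Analogous hues = 41° and 101°


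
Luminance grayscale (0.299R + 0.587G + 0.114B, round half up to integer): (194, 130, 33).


Gray = 0.299×R + 0.587×G + 0.114×B
Gray = 0.299×194 + 0.587×130 + 0.114×33
Gray = 58.006 + 76.310 + 3.762
Gray = 138.078 → round half up → 138
Gray = 138


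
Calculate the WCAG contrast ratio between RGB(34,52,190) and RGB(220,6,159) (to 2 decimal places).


Linearize each sRGB channel c=v/255: c/12.92 if c ≤ 0.04045 else ((c+0.055)/1.055)^2.4
L = 0.2126×R_lin + 0.7152×G_lin + 0.0722×B_lin
Color 1 (34,52,190):
  R=34: 34/255≈0.1333 > 0.04045 → ((0.1333+0.055)/1.055)^2.4 ≈ 0.01600
  G=52: 52/255≈0.2039 > 0.04045 → ((0.2039+0.055)/1.055)^2.4 ≈ 0.03434
  B=190: 190/255≈0.7451 > 0.04045 → ((0.7451+0.055)/1.055)^2.4 ≈ 0.51492
  L1 = 0.2126×0.01600 + 0.7152×0.03434 + 0.0722×0.51492 ≈ 0.06514
Color 2 (220,6,159):
  R=220: 220/255≈0.8627 > 0.04045 → ((0.8627+0.055)/1.055)^2.4 ≈ 0.71569
  G=6: 6/255≈0.0235 ≤ 0.04045 → 0.0235/12.92 ≈ 0.00182
  B=159: 159/255≈0.6235 > 0.04045 → ((0.6235+0.055)/1.055)^2.4 ≈ 0.34670
  L2 = 0.2126×0.71569 + 0.7152×0.00182 + 0.0722×0.34670 ≈ 0.17849
Lighter = 0.17849, Darker = 0.06514
Ratio = (L_lighter + 0.05) / (L_darker + 0.05)
Ratio = (0.17849 + 0.05) / (0.06514 + 0.05) = 0.22849 / 0.11514 ≈ 1.9845
Ratio ≈ 1.98:1


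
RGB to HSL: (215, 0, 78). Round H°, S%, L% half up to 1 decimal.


Normalize: R'=215/255≈0.8431, G'=0/255≈0.0000, B'=78/255≈0.3059
Max=215/255, Min=0/255, Δ=Max-Min=215/255
L = (Max+Min)/2 = (215+0)/510 = 215/510 = 0.42156… → L = 42.2%
L ≤ 0.5 → S = Δ/(Max+Min) = 215/(215+0) = 215/215 = 1 → S = 100.0%
(the 1/255 factors cancel in S and H, so raw channel differences can be used)
Max is R' → H = 60 × (((G-B)/Δ) mod 6) = 60 × (((0-78)/215) mod 6)
  (-78)/215 = -0.3627…; negative, so add 6 → 5.6372…
  H = 60 × 5.6372… = 338.232…° → H = 338.2°
= HSL(338.2°, 100.0%, 42.2%)


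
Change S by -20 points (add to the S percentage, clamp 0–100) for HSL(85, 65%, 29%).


Original S = 65%
Adjustment = -20 percentage points
New S = 65 + (-20) = 45
Clamp to [0, 100] → 45
= HSL(85°, 45%, 29%)


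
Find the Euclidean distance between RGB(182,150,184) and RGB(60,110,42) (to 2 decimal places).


d = √[(R₁-R₂)² + (G₁-G₂)² + (B₁-B₂)²]
d = √[(182-60)² + (150-110)² + (184-42)²]
d = √[14884 + 1600 + 20164]
d = √36648
d ≈ 191.44


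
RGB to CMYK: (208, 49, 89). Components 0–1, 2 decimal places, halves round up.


R'=208/255≈0.8157, G'=49/255≈0.1922, B'=89/255≈0.3490
K = 1 - max(R',G',B') = 1 - 208/255 = 47/255 = 0.18431… → 0.18
(1-R'-K)/(1-K) simplifies to (max-R)/max with max = 208:
C = (208-208)/208 = 0/208 = 0 → 0.00
M = (208-49)/208 = 159/208 = 0.76442… → 0.76
Y = (208-89)/208 = 119/208 = 0.57211… → 0.57
= CMYK(0.00, 0.76, 0.57, 0.18)


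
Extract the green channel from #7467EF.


Color: #7467EF
R = 74 = 116
G = 67 = 103
B = EF = 239
Green = 103


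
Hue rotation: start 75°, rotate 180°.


New hue = (H + rotation) mod 360
New hue = (75 + 180) mod 360
= 255 mod 360
= 255°


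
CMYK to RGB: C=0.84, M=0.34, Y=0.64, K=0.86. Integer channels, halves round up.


R = 255 × (1-C) × (1-K) = 255 × 0.16 × 0.14 = 5.712 → 6
G = 255 × (1-M) × (1-K) = 255 × 0.66 × 0.14 = 23.562 → 24
B = 255 × (1-Y) × (1-K) = 255 × 0.36 × 0.14 = 12.852 → 13
= RGB(6, 24, 13)


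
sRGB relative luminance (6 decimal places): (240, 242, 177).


Linearize each channel (sRGB transfer function): c = v/255; c_lin = c/12.92 if c ≤ 0.04045, else ((c+0.055)/1.055)^2.4
  R: 240/255 ≈ 0.941176 > 0.04045 → ((0.941176+0.055)/1.055)^2.4 ≈ 0.871367
  G: 242/255 ≈ 0.949020 > 0.04045 → ((0.949020+0.055)/1.055)^2.4 ≈ 0.887923
  B: 177/255 ≈ 0.694118 > 0.04045 → ((0.694118+0.055)/1.055)^2.4 ≈ 0.439657
R_lin = 0.871367, G_lin = 0.887923, B_lin = 0.439657
L = 0.2126×R + 0.7152×G + 0.0722×B
L = 0.2126×0.871367 + 0.7152×0.887923 + 0.0722×0.439657
L ≈ 0.852039


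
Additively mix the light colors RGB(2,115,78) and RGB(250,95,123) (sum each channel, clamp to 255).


Additive: each channel = min(255, C₁+C₂)
R: 2+250 = 252 → 252
G: 115+95 = 210 → 210
B: 78+123 = 201 → 201
= RGB(252, 210, 201)


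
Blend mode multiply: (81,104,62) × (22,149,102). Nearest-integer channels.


Multiply: C = A×B/255, rounded to nearest integer
R: 81×22/255 = 1782/255 ≈ 6.988 → 7
G: 104×149/255 = 15496/255 ≈ 60.769 → 61
B: 62×102/255 = 6324/255 ≈ 24.800 → 25
= RGB(7, 61, 25)


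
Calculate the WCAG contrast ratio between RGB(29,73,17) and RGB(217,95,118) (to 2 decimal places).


Linearize each sRGB channel c=v/255: c/12.92 if c ≤ 0.04045 else ((c+0.055)/1.055)^2.4
L = 0.2126×R_lin + 0.7152×G_lin + 0.0722×B_lin
Color 1 (29,73,17):
  R=29: 29/255≈0.1137 > 0.04045 → ((0.1137+0.055)/1.055)^2.4 ≈ 0.01229
  G=73: 73/255≈0.2863 > 0.04045 → ((0.2863+0.055)/1.055)^2.4 ≈ 0.06663
  B=17: 17/255≈0.0667 > 0.04045 → ((0.0667+0.055)/1.055)^2.4 ≈ 0.00561
  L1 = 0.2126×0.01229 + 0.7152×0.06663 + 0.0722×0.00561 ≈ 0.05067
Color 2 (217,95,118):
  R=217: 217/255≈0.8510 > 0.04045 → ((0.8510+0.055)/1.055)^2.4 ≈ 0.69387
  G=95: 95/255≈0.3725 > 0.04045 → ((0.3725+0.055)/1.055)^2.4 ≈ 0.11444
  B=118: 118/255≈0.4627 > 0.04045 → ((0.4627+0.055)/1.055)^2.4 ≈ 0.18116
  L2 = 0.2126×0.69387 + 0.7152×0.11444 + 0.0722×0.18116 ≈ 0.24244
Lighter = 0.24244, Darker = 0.05067
Ratio = (L_lighter + 0.05) / (L_darker + 0.05)
Ratio = (0.24244 + 0.05) / (0.05067 + 0.05) = 0.29244 / 0.10067 ≈ 2.9050
Ratio ≈ 2.91:1


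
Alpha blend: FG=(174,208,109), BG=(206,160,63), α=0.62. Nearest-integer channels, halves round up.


C = α×F + (1-α)×B, with 1-α = 0.38
R: 0.62×174 + 0.38×206 = 107.88 + 78.28 = 186.16 → 186
G: 0.62×208 + 0.38×160 = 128.96 + 60.80 = 189.76 → 190
B: 0.62×109 + 0.38×63 = 67.58 + 23.94 = 91.52 → 92
= RGB(186, 190, 92)


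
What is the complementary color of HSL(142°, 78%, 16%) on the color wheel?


Complement = opposite side of color wheel = hue + 180°
H' = (142 + 180) mod 360 = 322°
S and L unchanged.
= HSL(322°, 78%, 16%)


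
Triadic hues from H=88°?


Triadic: equally spaced at 120° intervals
H1 = 88°
H2 = (88 + 120) mod 360 = 208°
H3 = (88 + 240) mod 360 = 328°
Triadic = 88°, 208°, 328°


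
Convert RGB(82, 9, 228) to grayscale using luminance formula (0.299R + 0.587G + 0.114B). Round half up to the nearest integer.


Gray = 0.299×R + 0.587×G + 0.114×B
Gray = 0.299×82 + 0.587×9 + 0.114×228
Gray = 24.518 + 5.283 + 25.992
Gray = 55.793 → round half up → 56
Gray = 56


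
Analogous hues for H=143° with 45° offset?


Base hue: 143°
Left analog: (143 - 45) mod 360 = 98°
Right analog: (143 + 45) mod 360 = 188°
Analogous hues = 98° and 188°


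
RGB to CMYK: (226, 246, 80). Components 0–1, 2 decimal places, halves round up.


R'=226/255≈0.8863, G'=246/255≈0.9647, B'=80/255≈0.3137
K = 1 - max(R',G',B') = 1 - 246/255 = 9/255 = 0.03529… → 0.04
(1-R'-K)/(1-K) simplifies to (max-R)/max with max = 246:
C = (246-226)/246 = 20/246 = 0.08130… → 0.08
M = (246-246)/246 = 0/246 = 0 → 0.00
Y = (246-80)/246 = 166/246 = 0.67479… → 0.67
= CMYK(0.08, 0.00, 0.67, 0.04)


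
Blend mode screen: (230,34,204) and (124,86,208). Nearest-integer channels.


Screen: C = 255 - (255-A)×(255-B)/255, rounded to nearest integer
R: 255 - (255-230)×(255-124)/255 = 255 - 3275/255 ≈ 255 - 12.843 = 242.157 → 242
G: 255 - (255-34)×(255-86)/255 = 255 - 37349/255 ≈ 255 - 146.467 = 108.533 → 109
B: 255 - (255-204)×(255-208)/255 = 255 - 2397/255 ≈ 255 - 9.400 = 245.600 → 246
= RGB(242, 109, 246)


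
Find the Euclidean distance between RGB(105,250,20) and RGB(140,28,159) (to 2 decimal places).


d = √[(R₁-R₂)² + (G₁-G₂)² + (B₁-B₂)²]
d = √[(105-140)² + (250-28)² + (20-159)²]
d = √[1225 + 49284 + 19321]
d = √69830
d ≈ 264.25


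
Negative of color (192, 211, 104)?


Invert: (255-R, 255-G, 255-B)
R: 255-192 = 63
G: 255-211 = 44
B: 255-104 = 151
= RGB(63, 44, 151)


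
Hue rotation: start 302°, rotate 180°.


New hue = (H + rotation) mod 360
New hue = (302 + 180) mod 360
= 482 mod 360
= 122°


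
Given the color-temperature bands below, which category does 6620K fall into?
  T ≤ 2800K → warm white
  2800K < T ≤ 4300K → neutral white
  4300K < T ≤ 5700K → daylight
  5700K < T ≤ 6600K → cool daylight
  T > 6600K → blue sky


Temperature: 6620K
6620K > 6600K → blue sky
Classification: blue sky


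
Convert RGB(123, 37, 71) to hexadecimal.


R = 123 → 7B (hex)
G = 37 → 25 (hex)
B = 71 → 47 (hex)
Hex = #7B2547


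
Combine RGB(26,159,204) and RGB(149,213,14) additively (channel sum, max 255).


Additive: each channel = min(255, C₁+C₂)
R: 26+149 = 175 → 175
G: 159+213 = 372 → 255
B: 204+14 = 218 → 218
= RGB(175, 255, 218)


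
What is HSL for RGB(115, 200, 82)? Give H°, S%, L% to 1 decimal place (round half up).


Normalize: R'=115/255≈0.4510, G'=200/255≈0.7843, B'=82/255≈0.3216
Max=200/255, Min=82/255, Δ=Max-Min=118/255
L = (Max+Min)/2 = (200+82)/510 = 282/510 = 0.55294… → L = 55.3%
L > 0.5 → S = Δ/(2-Max-Min) = 118/(510-200-82) = 118/228 = 0.51754… → S = 51.8%
(the 1/255 factors cancel in S and H, so raw channel differences can be used)
Max is G' → H = 60 × ((B-R)/Δ + 2) = 60 × ((82-115)/118 + 2)
  -33/118 + 2 = -0.2796… + 2 = 1.7203…
  H = 60 × 1.7203… = 103.220…° → H = 103.2°
= HSL(103.2°, 51.8%, 55.3%)


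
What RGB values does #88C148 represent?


88 → 136 (R)
C1 → 193 (G)
48 → 72 (B)
= RGB(136, 193, 72)


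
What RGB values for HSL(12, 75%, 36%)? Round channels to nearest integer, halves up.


H=12°, S=0.75, L=0.36
C = (1-|2L-1|)×S = (1-|-0.28|)×0.75 = 0.54
H' = H/60 = 12/60 ≈ 0.2000; X = C×(1-|H' mod 2 - 1|) = 0.108
m = L - C/2 = 0.36 - 0.27 = 0.09
Sector ⌊H'⌋ = 0 → (R',G',B') = (0.54, 0.108, 0.0)
RGB = ((R'+m)×255, (G'+m)×255, (B'+m)×255) = (160.65, 50.49, 22.95)
Round half up → RGB(161, 50, 23)


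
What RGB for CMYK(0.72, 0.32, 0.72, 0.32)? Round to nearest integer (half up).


R = 255 × (1-C) × (1-K) = 255 × 0.28 × 0.68 = 48.552 → 49
G = 255 × (1-M) × (1-K) = 255 × 0.68 × 0.68 = 117.912 → 118
B = 255 × (1-Y) × (1-K) = 255 × 0.28 × 0.68 = 48.552 → 49
= RGB(49, 118, 49)


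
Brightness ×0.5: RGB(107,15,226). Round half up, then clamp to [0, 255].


Multiply each channel by 0.5, round half up, clamp to [0, 255]
R: 107×0.5 = 53.5 → round → 54
G: 15×0.5 = 7.5 → round → 8
B: 226×0.5 = 113
= RGB(54, 8, 113)


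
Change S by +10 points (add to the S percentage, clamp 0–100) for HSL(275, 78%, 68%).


Original S = 78%
Adjustment = +10 percentage points
New S = 78 + (10) = 88
Clamp to [0, 100] → 88
= HSL(275°, 88%, 68%)


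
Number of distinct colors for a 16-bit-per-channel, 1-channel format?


Total bits = 16 bits/channel × 1 channels = 16 bits
Distinct colors = 2^16
= 65,536 colors


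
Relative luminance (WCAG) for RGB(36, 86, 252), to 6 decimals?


Linearize each channel (sRGB transfer function): c = v/255; c_lin = c/12.92 if c ≤ 0.04045, else ((c+0.055)/1.055)^2.4
  R: 36/255 ≈ 0.141176 > 0.04045 → ((0.141176+0.055)/1.055)^2.4 ≈ 0.017642
  G: 86/255 ≈ 0.337255 > 0.04045 → ((0.337255+0.055)/1.055)^2.4 ≈ 0.093059
  B: 252/255 ≈ 0.988235 > 0.04045 → ((0.988235+0.055)/1.055)^2.4 ≈ 0.973445
R_lin = 0.017642, G_lin = 0.093059, B_lin = 0.973445
L = 0.2126×R + 0.7152×G + 0.0722×B
L = 0.2126×0.017642 + 0.7152×0.093059 + 0.0722×0.973445
L ≈ 0.140589


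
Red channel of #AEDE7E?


Color: #AEDE7E
R = AE = 174
G = DE = 222
B = 7E = 126
Red = 174


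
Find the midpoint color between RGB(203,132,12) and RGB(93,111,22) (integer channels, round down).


Midpoint: each channel = ⌊(C₁+C₂)/2⌋
R: ⌊(203+93)/2⌋ = 148
G: ⌊(132+111)/2⌋ = 121
B: ⌊(12+22)/2⌋ = 17
= RGB(148, 121, 17)


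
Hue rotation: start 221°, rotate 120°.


New hue = (H + rotation) mod 360
New hue = (221 + 120) mod 360
= 341 mod 360
= 341°


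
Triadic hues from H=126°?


Triadic: equally spaced at 120° intervals
H1 = 126°
H2 = (126 + 120) mod 360 = 246°
H3 = (126 + 240) mod 360 = 6°
Triadic = 126°, 246°, 6°


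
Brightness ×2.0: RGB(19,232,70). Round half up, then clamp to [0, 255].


Multiply each channel by 2.0, round half up, clamp to [0, 255]
R: 19×2.0 = 38
G: 232×2.0 = 464 → clamp → 255
B: 70×2.0 = 140
= RGB(38, 255, 140)


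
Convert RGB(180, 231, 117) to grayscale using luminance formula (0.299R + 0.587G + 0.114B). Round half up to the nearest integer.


Gray = 0.299×R + 0.587×G + 0.114×B
Gray = 0.299×180 + 0.587×231 + 0.114×117
Gray = 53.820 + 135.597 + 13.338
Gray = 202.755 → round half up → 203
Gray = 203


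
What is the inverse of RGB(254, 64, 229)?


Invert: (255-R, 255-G, 255-B)
R: 255-254 = 1
G: 255-64 = 191
B: 255-229 = 26
= RGB(1, 191, 26)


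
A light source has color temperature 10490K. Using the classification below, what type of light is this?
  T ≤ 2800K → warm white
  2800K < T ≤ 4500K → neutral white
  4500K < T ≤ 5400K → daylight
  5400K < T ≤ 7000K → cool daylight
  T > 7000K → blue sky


Temperature: 10490K
10490K > 7000K → blue sky
Classification: blue sky


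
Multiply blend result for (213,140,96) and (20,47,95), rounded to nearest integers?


Multiply: C = A×B/255, rounded to nearest integer
R: 213×20/255 = 4260/255 ≈ 16.706 → 17
G: 140×47/255 = 6580/255 ≈ 25.804 → 26
B: 96×95/255 = 9120/255 ≈ 35.765 → 36
= RGB(17, 26, 36)


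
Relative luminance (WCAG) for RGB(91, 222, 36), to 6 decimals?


Linearize each channel (sRGB transfer function): c = v/255; c_lin = c/12.92 if c ≤ 0.04045, else ((c+0.055)/1.055)^2.4
  R: 91/255 ≈ 0.356863 > 0.04045 → ((0.356863+0.055)/1.055)^2.4 ≈ 0.104616
  G: 222/255 ≈ 0.870588 > 0.04045 → ((0.870588+0.055)/1.055)^2.4 ≈ 0.730461
  B: 36/255 ≈ 0.141176 > 0.04045 → ((0.141176+0.055)/1.055)^2.4 ≈ 0.017642
R_lin = 0.104616, G_lin = 0.730461, B_lin = 0.017642
L = 0.2126×R + 0.7152×G + 0.0722×B
L = 0.2126×0.104616 + 0.7152×0.730461 + 0.0722×0.017642
L ≈ 0.545941


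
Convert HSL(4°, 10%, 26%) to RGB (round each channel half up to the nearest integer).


H=4°, S=0.10, L=0.26
C = (1-|2L-1|)×S = (1-|-0.48|)×0.10 = 0.052
H' = H/60 = 4/60 ≈ 0.0667; X = C×(1-|H' mod 2 - 1|) ≈ 0.0035
m = L - C/2 = 0.26 - 0.026 = 0.234
Sector ⌊H'⌋ = 0 → (R',G',B') = (0.052, ≈0.0035, 0.0)
RGB = ((R'+m)×255, (G'+m)×255, (B'+m)×255) = (72.93, 60.554, 59.67)
Round half up → RGB(73, 61, 60)


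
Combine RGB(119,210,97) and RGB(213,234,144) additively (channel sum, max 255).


Additive: each channel = min(255, C₁+C₂)
R: 119+213 = 332 → 255
G: 210+234 = 444 → 255
B: 97+144 = 241 → 241
= RGB(255, 255, 241)


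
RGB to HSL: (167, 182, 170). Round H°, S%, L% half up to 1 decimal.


Normalize: R'=167/255≈0.6549, G'=182/255≈0.7137, B'=170/255≈0.6667
Max=182/255, Min=167/255, Δ=Max-Min=15/255
L = (Max+Min)/2 = (182+167)/510 = 349/510 = 0.68431… → L = 68.4%
L > 0.5 → S = Δ/(2-Max-Min) = 15/(510-182-167) = 15/161 = 0.09316… → S = 9.3%
(the 1/255 factors cancel in S and H, so raw channel differences can be used)
Max is G' → H = 60 × ((B-R)/Δ + 2) = 60 × ((170-167)/15 + 2)
  3/15 + 2 = 0.2 + 2 = 2.2
  H = 60 × 2.2 = 132° → H = 132.0°
= HSL(132.0°, 9.3%, 68.4%)


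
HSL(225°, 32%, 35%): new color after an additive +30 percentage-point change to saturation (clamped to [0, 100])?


Original S = 32%
Adjustment = +30 percentage points
New S = 32 + (30) = 62
Clamp to [0, 100] → 62
= HSL(225°, 62%, 35%)


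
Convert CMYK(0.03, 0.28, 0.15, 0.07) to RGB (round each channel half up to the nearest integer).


R = 255 × (1-C) × (1-K) = 255 × 0.97 × 0.93 = 230.0355 → 230
G = 255 × (1-M) × (1-K) = 255 × 0.72 × 0.93 = 170.748 → 171
B = 255 × (1-Y) × (1-K) = 255 × 0.85 × 0.93 = 201.5775 → 202
= RGB(230, 171, 202)


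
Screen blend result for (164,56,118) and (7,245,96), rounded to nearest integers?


Screen: C = 255 - (255-A)×(255-B)/255, rounded to nearest integer
R: 255 - (255-164)×(255-7)/255 = 255 - 22568/255 ≈ 255 - 88.502 = 166.498 → 166
G: 255 - (255-56)×(255-245)/255 = 255 - 1990/255 ≈ 255 - 7.804 = 247.196 → 247
B: 255 - (255-118)×(255-96)/255 = 255 - 21783/255 ≈ 255 - 85.424 = 169.576 → 170
= RGB(166, 247, 170)


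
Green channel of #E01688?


Color: #E01688
R = E0 = 224
G = 16 = 22
B = 88 = 136
Green = 22


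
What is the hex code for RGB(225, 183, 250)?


R = 225 → E1 (hex)
G = 183 → B7 (hex)
B = 250 → FA (hex)
Hex = #E1B7FA


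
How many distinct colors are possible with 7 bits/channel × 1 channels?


Total bits = 7 bits/channel × 1 channels = 7 bits
Distinct colors = 2^7
= 128 colors


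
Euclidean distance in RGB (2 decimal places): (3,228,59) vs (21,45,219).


d = √[(R₁-R₂)² + (G₁-G₂)² + (B₁-B₂)²]
d = √[(3-21)² + (228-45)² + (59-219)²]
d = √[324 + 33489 + 25600]
d = √59413
d ≈ 243.75


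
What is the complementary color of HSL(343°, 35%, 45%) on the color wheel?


Complement = opposite side of color wheel = hue + 180°
H' = (343 + 180) mod 360 = 163°
S and L unchanged.
= HSL(163°, 35%, 45%)


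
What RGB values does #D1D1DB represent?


D1 → 209 (R)
D1 → 209 (G)
DB → 219 (B)
= RGB(209, 209, 219)


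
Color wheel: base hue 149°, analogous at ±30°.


Base hue: 149°
Left analog: (149 - 30) mod 360 = 119°
Right analog: (149 + 30) mod 360 = 179°
Analogous hues = 119° and 179°


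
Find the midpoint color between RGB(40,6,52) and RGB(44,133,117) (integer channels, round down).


Midpoint: each channel = ⌊(C₁+C₂)/2⌋
R: ⌊(40+44)/2⌋ = 42
G: ⌊(6+133)/2⌋ = 69
B: ⌊(52+117)/2⌋ = 84
= RGB(42, 69, 84)


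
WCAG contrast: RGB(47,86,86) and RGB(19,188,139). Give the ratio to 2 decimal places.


Linearize each sRGB channel c=v/255: c/12.92 if c ≤ 0.04045 else ((c+0.055)/1.055)^2.4
L = 0.2126×R_lin + 0.7152×G_lin + 0.0722×B_lin
Color 1 (47,86,86):
  R=47: 47/255≈0.1843 > 0.04045 → ((0.1843+0.055)/1.055)^2.4 ≈ 0.02843
  G=86: 86/255≈0.3373 > 0.04045 → ((0.3373+0.055)/1.055)^2.4 ≈ 0.09306
  B=86: 86/255≈0.3373 > 0.04045 → ((0.3373+0.055)/1.055)^2.4 ≈ 0.09306
  L1 = 0.2126×0.02843 + 0.7152×0.09306 + 0.0722×0.09306 ≈ 0.07932
Color 2 (19,188,139):
  R=19: 19/255≈0.0745 > 0.04045 → ((0.0745+0.055)/1.055)^2.4 ≈ 0.00651
  G=188: 188/255≈0.7373 > 0.04045 → ((0.7373+0.055)/1.055)^2.4 ≈ 0.50289
  B=139: 139/255≈0.5451 > 0.04045 → ((0.5451+0.055)/1.055)^2.4 ≈ 0.25818
  L2 = 0.2126×0.00651 + 0.7152×0.50289 + 0.0722×0.25818 ≈ 0.37969
Lighter = 0.37969, Darker = 0.07932
Ratio = (L_lighter + 0.05) / (L_darker + 0.05)
Ratio = (0.37969 + 0.05) / (0.07932 + 0.05) = 0.42969 / 0.12932 ≈ 3.3227
Ratio ≈ 3.32:1


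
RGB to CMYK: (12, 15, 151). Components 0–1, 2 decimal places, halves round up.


R'=12/255≈0.0471, G'=15/255≈0.0588, B'=151/255≈0.5922
K = 1 - max(R',G',B') = 1 - 151/255 = 104/255 = 0.40784… → 0.41
(1-R'-K)/(1-K) simplifies to (max-R)/max with max = 151:
C = (151-12)/151 = 139/151 = 0.92052… → 0.92
M = (151-15)/151 = 136/151 = 0.90066… → 0.90
Y = (151-151)/151 = 0/151 = 0 → 0.00
= CMYK(0.92, 0.90, 0.00, 0.41)


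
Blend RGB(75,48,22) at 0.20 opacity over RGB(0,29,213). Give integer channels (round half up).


C = α×F + (1-α)×B, with 1-α = 0.80
R: 0.20×75 + 0.80×0 = 15.00 + 0.00 = 15.00 → 15
G: 0.20×48 + 0.80×29 = 9.60 + 23.20 = 32.80 → 33
B: 0.20×22 + 0.80×213 = 4.40 + 170.40 = 174.80 → 175
= RGB(15, 33, 175)


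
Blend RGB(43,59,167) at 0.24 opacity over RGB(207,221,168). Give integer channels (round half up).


C = α×F + (1-α)×B, with 1-α = 0.76
R: 0.24×43 + 0.76×207 = 10.32 + 157.32 = 167.64 → 168
G: 0.24×59 + 0.76×221 = 14.16 + 167.96 = 182.12 → 182
B: 0.24×167 + 0.76×168 = 40.08 + 127.68 = 167.76 → 168
= RGB(168, 182, 168)


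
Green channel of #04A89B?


Color: #04A89B
R = 04 = 4
G = A8 = 168
B = 9B = 155
Green = 168


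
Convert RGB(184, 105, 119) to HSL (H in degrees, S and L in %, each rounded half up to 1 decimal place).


Normalize: R'=184/255≈0.7216, G'=105/255≈0.4118, B'=119/255≈0.4667
Max=184/255, Min=105/255, Δ=Max-Min=79/255
L = (Max+Min)/2 = (184+105)/510 = 289/510 = 0.56666… → L = 56.7%
L > 0.5 → S = Δ/(2-Max-Min) = 79/(510-184-105) = 79/221 = 0.35746… → S = 35.7%
(the 1/255 factors cancel in S and H, so raw channel differences can be used)
Max is R' → H = 60 × (((G-B)/Δ) mod 6) = 60 × (((105-119)/79) mod 6)
  (-14)/79 = -0.1772…; negative, so add 6 → 5.8227…
  H = 60 × 5.8227… = 349.367…° → H = 349.4°
= HSL(349.4°, 35.7%, 56.7%)


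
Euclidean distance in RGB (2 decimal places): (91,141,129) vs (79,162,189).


d = √[(R₁-R₂)² + (G₁-G₂)² + (B₁-B₂)²]
d = √[(91-79)² + (141-162)² + (129-189)²]
d = √[144 + 441 + 3600]
d = √4185
d ≈ 64.69


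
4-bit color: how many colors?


Colors = 2^bits = 2^4
= 16 colors


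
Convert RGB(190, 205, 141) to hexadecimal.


R = 190 → BE (hex)
G = 205 → CD (hex)
B = 141 → 8D (hex)
Hex = #BECD8D


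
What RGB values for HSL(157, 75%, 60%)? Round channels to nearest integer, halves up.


H=157°, S=0.75, L=0.60
C = (1-|2L-1|)×S = (1-|0.20|)×0.75 = 0.6
H' = H/60 = 157/60 ≈ 2.6167; X = C×(1-|H' mod 2 - 1|) = 0.37
m = L - C/2 = 0.60 - 0.3 = 0.3
Sector ⌊H'⌋ = 2 → (R',G',B') = (0.0, 0.6, 0.37)
RGB = ((R'+m)×255, (G'+m)×255, (B'+m)×255) = (76.5, 229.5, 170.85)
Round half up → RGB(77, 230, 171)


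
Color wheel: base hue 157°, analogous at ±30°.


Base hue: 157°
Left analog: (157 - 30) mod 360 = 127°
Right analog: (157 + 30) mod 360 = 187°
Analogous hues = 127° and 187°


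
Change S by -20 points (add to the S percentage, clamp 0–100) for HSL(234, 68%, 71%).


Original S = 68%
Adjustment = -20 percentage points
New S = 68 + (-20) = 48
Clamp to [0, 100] → 48
= HSL(234°, 48%, 71%)


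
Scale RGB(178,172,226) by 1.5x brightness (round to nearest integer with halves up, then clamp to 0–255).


Multiply each channel by 1.5, round half up, clamp to [0, 255]
R: 178×1.5 = 267 → clamp → 255
G: 172×1.5 = 258 → clamp → 255
B: 226×1.5 = 339 → clamp → 255
= RGB(255, 255, 255)


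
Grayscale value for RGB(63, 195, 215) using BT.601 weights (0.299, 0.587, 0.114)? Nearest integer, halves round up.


Gray = 0.299×R + 0.587×G + 0.114×B
Gray = 0.299×63 + 0.587×195 + 0.114×215
Gray = 18.837 + 114.465 + 24.510
Gray = 157.812 → round half up → 158
Gray = 158


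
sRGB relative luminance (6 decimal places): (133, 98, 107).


Linearize each channel (sRGB transfer function): c = v/255; c_lin = c/12.92 if c ≤ 0.04045, else ((c+0.055)/1.055)^2.4
  R: 133/255 ≈ 0.521569 > 0.04045 → ((0.521569+0.055)/1.055)^2.4 ≈ 0.234551
  G: 98/255 ≈ 0.384314 > 0.04045 → ((0.384314+0.055)/1.055)^2.4 ≈ 0.122139
  B: 107/255 ≈ 0.419608 > 0.04045 → ((0.419608+0.055)/1.055)^2.4 ≈ 0.147027
R_lin = 0.234551, G_lin = 0.122139, B_lin = 0.147027
L = 0.2126×R + 0.7152×G + 0.0722×B
L = 0.2126×0.234551 + 0.7152×0.122139 + 0.0722×0.147027
L ≈ 0.147834


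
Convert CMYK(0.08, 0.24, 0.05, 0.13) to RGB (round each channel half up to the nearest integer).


R = 255 × (1-C) × (1-K) = 255 × 0.92 × 0.87 = 204.102 → 204
G = 255 × (1-M) × (1-K) = 255 × 0.76 × 0.87 = 168.606 → 169
B = 255 × (1-Y) × (1-K) = 255 × 0.95 × 0.87 = 210.7575 → 211
= RGB(204, 169, 211)


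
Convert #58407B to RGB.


58 → 88 (R)
40 → 64 (G)
7B → 123 (B)
= RGB(88, 64, 123)


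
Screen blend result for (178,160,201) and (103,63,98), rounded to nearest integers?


Screen: C = 255 - (255-A)×(255-B)/255, rounded to nearest integer
R: 255 - (255-178)×(255-103)/255 = 255 - 11704/255 ≈ 255 - 45.898 = 209.102 → 209
G: 255 - (255-160)×(255-63)/255 = 255 - 18240/255 ≈ 255 - 71.529 = 183.471 → 183
B: 255 - (255-201)×(255-98)/255 = 255 - 8478/255 ≈ 255 - 33.247 = 221.753 → 222
= RGB(209, 183, 222)


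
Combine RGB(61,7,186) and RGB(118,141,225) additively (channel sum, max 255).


Additive: each channel = min(255, C₁+C₂)
R: 61+118 = 179 → 179
G: 7+141 = 148 → 148
B: 186+225 = 411 → 255
= RGB(179, 148, 255)


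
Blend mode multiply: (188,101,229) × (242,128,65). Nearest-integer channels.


Multiply: C = A×B/255, rounded to nearest integer
R: 188×242/255 = 45496/255 ≈ 178.416 → 178
G: 101×128/255 = 12928/255 ≈ 50.698 → 51
B: 229×65/255 = 14885/255 ≈ 58.373 → 58
= RGB(178, 51, 58)


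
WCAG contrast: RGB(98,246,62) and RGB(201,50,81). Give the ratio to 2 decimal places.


Linearize each sRGB channel c=v/255: c/12.92 if c ≤ 0.04045 else ((c+0.055)/1.055)^2.4
L = 0.2126×R_lin + 0.7152×G_lin + 0.0722×B_lin
Color 1 (98,246,62):
  R=98: 98/255≈0.3843 > 0.04045 → ((0.3843+0.055)/1.055)^2.4 ≈ 0.12214
  G=246: 246/255≈0.9647 > 0.04045 → ((0.9647+0.055)/1.055)^2.4 ≈ 0.92158
  B=62: 62/255≈0.2431 > 0.04045 → ((0.2431+0.055)/1.055)^2.4 ≈ 0.04817
  L1 = 0.2126×0.12214 + 0.7152×0.92158 + 0.0722×0.04817 ≈ 0.68856
Color 2 (201,50,81):
  R=201: 201/255≈0.7882 > 0.04045 → ((0.7882+0.055)/1.055)^2.4 ≈ 0.58408
  G=50: 50/255≈0.1961 > 0.04045 → ((0.1961+0.055)/1.055)^2.4 ≈ 0.03190
  B=81: 81/255≈0.3176 > 0.04045 → ((0.3176+0.055)/1.055)^2.4 ≈ 0.08228
  L2 = 0.2126×0.58408 + 0.7152×0.03190 + 0.0722×0.08228 ≈ 0.15293
Lighter = 0.68856, Darker = 0.15293
Ratio = (L_lighter + 0.05) / (L_darker + 0.05)
Ratio = (0.68856 + 0.05) / (0.15293 + 0.05) = 0.73856 / 0.20293 ≈ 3.6395
Ratio ≈ 3.64:1


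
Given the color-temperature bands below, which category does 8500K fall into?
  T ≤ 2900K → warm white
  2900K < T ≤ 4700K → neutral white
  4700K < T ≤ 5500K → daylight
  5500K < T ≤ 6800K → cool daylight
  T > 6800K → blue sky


Temperature: 8500K
8500K > 6800K → blue sky
Classification: blue sky


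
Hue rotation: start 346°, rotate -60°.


New hue = (H + rotation) mod 360
New hue = (346 -60) mod 360
= 286 mod 360
= 286°


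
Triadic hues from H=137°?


Triadic: equally spaced at 120° intervals
H1 = 137°
H2 = (137 + 120) mod 360 = 257°
H3 = (137 + 240) mod 360 = 17°
Triadic = 137°, 257°, 17°


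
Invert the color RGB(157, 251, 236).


Invert: (255-R, 255-G, 255-B)
R: 255-157 = 98
G: 255-251 = 4
B: 255-236 = 19
= RGB(98, 4, 19)


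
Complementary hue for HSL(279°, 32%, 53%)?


Complement = opposite side of color wheel = hue + 180°
H' = (279 + 180) mod 360 = 99°
S and L unchanged.
= HSL(99°, 32%, 53%)


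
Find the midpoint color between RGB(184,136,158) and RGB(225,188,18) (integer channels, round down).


Midpoint: each channel = ⌊(C₁+C₂)/2⌋
R: ⌊(184+225)/2⌋ = 204
G: ⌊(136+188)/2⌋ = 162
B: ⌊(158+18)/2⌋ = 88
= RGB(204, 162, 88)


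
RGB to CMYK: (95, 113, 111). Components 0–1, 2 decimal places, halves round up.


R'=95/255≈0.3725, G'=113/255≈0.4431, B'=111/255≈0.4353
K = 1 - max(R',G',B') = 1 - 113/255 = 142/255 = 0.55686… → 0.56
(1-R'-K)/(1-K) simplifies to (max-R)/max with max = 113:
C = (113-95)/113 = 18/113 = 0.15929… → 0.16
M = (113-113)/113 = 0/113 = 0 → 0.00
Y = (113-111)/113 = 2/113 = 0.01769… → 0.02
= CMYK(0.16, 0.00, 0.02, 0.56)


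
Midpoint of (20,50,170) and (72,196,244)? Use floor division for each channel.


Midpoint: each channel = ⌊(C₁+C₂)/2⌋
R: ⌊(20+72)/2⌋ = 46
G: ⌊(50+196)/2⌋ = 123
B: ⌊(170+244)/2⌋ = 207
= RGB(46, 123, 207)


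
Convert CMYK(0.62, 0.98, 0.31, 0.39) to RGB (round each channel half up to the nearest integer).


R = 255 × (1-C) × (1-K) = 255 × 0.38 × 0.61 = 59.109 → 59
G = 255 × (1-M) × (1-K) = 255 × 0.02 × 0.61 = 3.111 → 3
B = 255 × (1-Y) × (1-K) = 255 × 0.69 × 0.61 = 107.3295 → 107
= RGB(59, 3, 107)


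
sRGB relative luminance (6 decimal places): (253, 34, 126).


Linearize each channel (sRGB transfer function): c = v/255; c_lin = c/12.92 if c ≤ 0.04045, else ((c+0.055)/1.055)^2.4
  R: 253/255 ≈ 0.992157 > 0.04045 → ((0.992157+0.055)/1.055)^2.4 ≈ 0.982251
  G: 34/255 ≈ 0.133333 > 0.04045 → ((0.133333+0.055)/1.055)^2.4 ≈ 0.015996
  B: 126/255 ≈ 0.494118 > 0.04045 → ((0.494118+0.055)/1.055)^2.4 ≈ 0.208637
R_lin = 0.982251, G_lin = 0.015996, B_lin = 0.208637
L = 0.2126×R + 0.7152×G + 0.0722×B
L = 0.2126×0.982251 + 0.7152×0.015996 + 0.0722×0.208637
L ≈ 0.235331
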